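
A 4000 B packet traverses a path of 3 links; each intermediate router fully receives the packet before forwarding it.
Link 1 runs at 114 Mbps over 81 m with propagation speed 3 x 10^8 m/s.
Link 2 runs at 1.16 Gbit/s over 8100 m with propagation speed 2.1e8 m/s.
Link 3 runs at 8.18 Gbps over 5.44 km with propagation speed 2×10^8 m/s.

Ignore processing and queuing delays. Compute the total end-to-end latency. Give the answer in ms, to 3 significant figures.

0.378 ms

L = 4000 × 8 = 32000 bits.
Transmission delays (L/R per hop): 0.280702, 0.0275862, 0.00391198 ms; sum = 0.3122 ms.
Propagation delays (d/s per hop): 0.00027, 0.0385714, 0.0272 ms; sum = 0.0660414 ms.
End-to-end = 0.378 ms.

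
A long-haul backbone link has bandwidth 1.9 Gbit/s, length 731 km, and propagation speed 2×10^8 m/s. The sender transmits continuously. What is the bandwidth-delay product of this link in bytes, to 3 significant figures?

Propagation delay = 731000 / 200000000 = 0.003655 s.
BDP = R × t_prop = 1900000000 × 0.003655 = 6944500 bits.
In bytes: 6944500/8 = 868000 bytes.

868000 bytes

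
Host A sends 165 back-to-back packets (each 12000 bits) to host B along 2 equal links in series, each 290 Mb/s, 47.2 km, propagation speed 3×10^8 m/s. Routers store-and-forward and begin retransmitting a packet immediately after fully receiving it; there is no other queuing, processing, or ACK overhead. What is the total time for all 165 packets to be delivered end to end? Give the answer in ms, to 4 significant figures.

Per-hop transmission t_tx = L/R = 12000/290000000 = 0.0413793 ms.
Per-hop propagation t_prop = 47200/300000000 = 0.157333 ms.
Pipeline fill: first packet needs 2·t_tx to clear all hops; remaining 164 packets each add one t_tx.
Total = (2+165-1)·t_tx + 2·t_prop = 166·0.0413793 + 2·0.157333 = 7.184 ms.

7.184 ms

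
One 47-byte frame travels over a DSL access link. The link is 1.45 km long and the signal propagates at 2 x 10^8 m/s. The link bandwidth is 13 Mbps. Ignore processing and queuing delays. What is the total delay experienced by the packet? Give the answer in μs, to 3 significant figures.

L = 47 × 8 = 376 bits.
Transmission delay = L/R = 376 / 13000000 = 28.9231 μs.
Propagation delay = d/s = 1450 m / 200000000 m/s = 7.25 μs.
Total = 36.2 μs.

36.2 μs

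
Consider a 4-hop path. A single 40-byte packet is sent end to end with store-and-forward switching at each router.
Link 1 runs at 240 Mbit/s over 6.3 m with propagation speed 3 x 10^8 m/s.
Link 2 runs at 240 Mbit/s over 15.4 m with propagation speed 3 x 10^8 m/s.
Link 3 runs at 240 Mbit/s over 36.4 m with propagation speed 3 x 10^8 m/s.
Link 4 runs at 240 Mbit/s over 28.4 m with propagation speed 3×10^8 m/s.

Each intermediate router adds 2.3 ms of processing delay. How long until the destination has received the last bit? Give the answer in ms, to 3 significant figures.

L = 40 × 8 = 320 bits.
Transmission delay per hop = L/R = 320/240000000 = 0.00133333 ms; 4 hops → 0.00533333 ms.
Propagation delays (d/s per hop): 2.1e-05, 5.13333e-05, 0.000121333, 9.46667e-05 ms; sum = 0.000288333 ms.
Processing at 3 router(s): 3 × 2.3 ms = 6.9 ms.
End-to-end = 6.91 ms.

6.91 ms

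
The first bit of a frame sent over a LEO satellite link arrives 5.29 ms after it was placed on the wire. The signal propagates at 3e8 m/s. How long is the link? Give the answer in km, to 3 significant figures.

d = s × t_prop = 300000000 × 0.00529 = 1590 km.

1590 km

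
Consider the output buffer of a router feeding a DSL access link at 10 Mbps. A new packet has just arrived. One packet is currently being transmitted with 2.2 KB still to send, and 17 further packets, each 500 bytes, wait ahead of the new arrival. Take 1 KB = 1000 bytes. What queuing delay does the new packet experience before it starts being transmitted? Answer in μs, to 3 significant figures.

Each queued packet: L/R = 4000/10000000 = 400 μs.
17 queued → 6800 μs.
Plus remaining 17600 bits of current packet: 1760 μs.
Queuing delay = 8560 μs.

8560 μs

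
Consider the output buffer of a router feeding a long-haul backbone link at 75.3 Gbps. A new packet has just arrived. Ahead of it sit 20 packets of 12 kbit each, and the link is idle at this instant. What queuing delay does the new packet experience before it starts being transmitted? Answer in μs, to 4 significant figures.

3.187 μs

Each queued packet: L/R = 12000/75300000000 = 0.159363 μs.
20 queued → 3.18725 μs.
Queuing delay = 3.187 μs.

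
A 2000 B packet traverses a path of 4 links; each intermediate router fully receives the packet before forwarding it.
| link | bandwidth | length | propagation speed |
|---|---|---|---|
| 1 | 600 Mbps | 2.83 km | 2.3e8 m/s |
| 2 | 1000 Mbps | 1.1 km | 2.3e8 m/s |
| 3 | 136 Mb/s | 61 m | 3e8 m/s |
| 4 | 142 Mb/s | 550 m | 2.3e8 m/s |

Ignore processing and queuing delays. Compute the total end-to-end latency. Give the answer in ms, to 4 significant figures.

L = 2000 × 8 = 16000 bits.
Transmission delays (L/R per hop): 0.0266667, 0.016, 0.117647, 0.112676 ms; sum = 0.27299 ms.
Propagation delays (d/s per hop): 0.0123043, 0.00478261, 0.000203333, 0.0023913 ms; sum = 0.0196816 ms.
End-to-end = 0.2927 ms.

0.2927 ms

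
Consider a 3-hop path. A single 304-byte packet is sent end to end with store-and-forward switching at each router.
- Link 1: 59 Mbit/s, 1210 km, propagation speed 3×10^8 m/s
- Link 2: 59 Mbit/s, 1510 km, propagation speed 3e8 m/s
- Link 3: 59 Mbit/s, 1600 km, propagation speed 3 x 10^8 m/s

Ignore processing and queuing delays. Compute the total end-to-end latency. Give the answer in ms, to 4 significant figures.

L = 304 × 8 = 2432 bits.
Transmission delay per hop = L/R = 2432/59000000 = 0.0412203 ms; 3 hops → 0.123661 ms.
Propagation delays (d/s per hop): 4.03333, 5.03333, 5.33333 ms; sum = 14.4 ms.
End-to-end = 14.52 ms.

14.52 ms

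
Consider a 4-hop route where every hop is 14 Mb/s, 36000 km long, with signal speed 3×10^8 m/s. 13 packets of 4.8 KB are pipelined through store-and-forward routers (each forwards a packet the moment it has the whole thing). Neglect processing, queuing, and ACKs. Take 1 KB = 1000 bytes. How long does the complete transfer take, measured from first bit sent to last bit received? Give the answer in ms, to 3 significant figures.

Per-hop transmission t_tx = L/R = 38400/14000000 = 2.74286 ms.
Per-hop propagation t_prop = 36000000/300000000 = 120 ms.
Pipeline fill: first packet needs 4·t_tx to clear all hops; remaining 12 packets each add one t_tx.
Total = (4+13-1)·t_tx + 4·t_prop = 16·2.74286 + 4·120 = 524 ms.

524 ms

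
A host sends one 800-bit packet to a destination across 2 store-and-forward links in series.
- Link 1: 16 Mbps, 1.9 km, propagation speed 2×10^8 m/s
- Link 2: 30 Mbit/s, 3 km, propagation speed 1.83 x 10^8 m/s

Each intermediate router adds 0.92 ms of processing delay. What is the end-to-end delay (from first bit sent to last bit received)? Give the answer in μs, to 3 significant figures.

1020 μs

Transmission delays (L/R per hop): 50, 26.6667 μs; sum = 76.6667 μs.
Propagation delays (d/s per hop): 9.5, 16.3934 μs; sum = 25.8934 μs.
Processing at 1 router(s): 1 × 0.92 ms = 920 μs.
End-to-end = 1020 μs.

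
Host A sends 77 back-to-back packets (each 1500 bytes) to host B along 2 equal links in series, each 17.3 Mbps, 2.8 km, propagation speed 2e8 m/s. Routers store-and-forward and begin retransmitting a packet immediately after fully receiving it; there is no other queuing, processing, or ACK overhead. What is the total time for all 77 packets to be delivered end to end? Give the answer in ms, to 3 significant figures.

54.1 ms

Per-hop transmission t_tx = L/R = 12000/17300000 = 0.693642 ms.
Per-hop propagation t_prop = 2800/200000000 = 0.014 ms.
Pipeline fill: first packet needs 2·t_tx to clear all hops; remaining 76 packets each add one t_tx.
Total = (2+77-1)·t_tx + 2·t_prop = 78·0.693642 + 2·0.014 = 54.1 ms.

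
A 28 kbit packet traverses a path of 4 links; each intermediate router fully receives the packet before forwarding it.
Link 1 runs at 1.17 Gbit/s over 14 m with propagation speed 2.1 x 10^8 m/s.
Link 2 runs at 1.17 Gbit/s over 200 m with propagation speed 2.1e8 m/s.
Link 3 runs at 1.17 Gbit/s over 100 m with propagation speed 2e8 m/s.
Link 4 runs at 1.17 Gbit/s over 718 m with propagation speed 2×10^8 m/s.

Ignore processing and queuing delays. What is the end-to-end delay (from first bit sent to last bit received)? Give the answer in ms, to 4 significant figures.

L = 28000 bits.
Transmission delay per hop = L/R = 28000/1170000000 = 0.0239316 ms; 4 hops → 0.0957265 ms.
Propagation delays (d/s per hop): 6.66667e-05, 0.000952381, 0.0005, 0.00359 ms; sum = 0.00510905 ms.
End-to-end = 0.1008 ms.

0.1008 ms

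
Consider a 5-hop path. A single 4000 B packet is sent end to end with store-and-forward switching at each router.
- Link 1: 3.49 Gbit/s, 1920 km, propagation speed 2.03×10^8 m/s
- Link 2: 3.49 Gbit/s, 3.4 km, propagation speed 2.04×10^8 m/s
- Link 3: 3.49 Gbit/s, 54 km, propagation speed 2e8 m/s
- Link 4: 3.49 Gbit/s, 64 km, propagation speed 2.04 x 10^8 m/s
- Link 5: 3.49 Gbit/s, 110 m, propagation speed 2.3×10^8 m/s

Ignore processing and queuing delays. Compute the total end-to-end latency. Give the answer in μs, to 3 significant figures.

10100 μs

L = 4000 × 8 = 32000 bits.
Transmission delay per hop = L/R = 32000/3490000000 = 9.16905 μs; 5 hops → 45.8453 μs.
Propagation delays (d/s per hop): 9458.13, 16.6667, 270, 313.725, 0.478261 μs; sum = 10059 μs.
End-to-end = 10100 μs.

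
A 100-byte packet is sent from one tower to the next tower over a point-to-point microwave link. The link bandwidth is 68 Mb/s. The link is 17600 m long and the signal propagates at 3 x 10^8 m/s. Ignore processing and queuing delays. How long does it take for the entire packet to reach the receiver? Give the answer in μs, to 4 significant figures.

L = 100 × 8 = 800 bits.
Transmission delay = L/R = 800 / 68000000 = 11.7647 μs.
Propagation delay = d/s = 17600 m / 300000000 m/s = 58.6667 μs.
Total = 70.43 μs.

70.43 μs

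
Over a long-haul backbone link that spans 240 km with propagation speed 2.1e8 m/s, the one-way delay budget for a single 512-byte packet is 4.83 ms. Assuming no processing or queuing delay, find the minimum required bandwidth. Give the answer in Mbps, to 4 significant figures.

L = 4096 bits.
Propagation delay = 240000 / 210000000 = 1.14286 ms.
Transmission budget = 4.83 − 1.14286 = 3.68714 ms.
R ≥ L / t_tx = 4096 bits / 0.00368714 s = 1.111 Mbps.

1.111 Mbps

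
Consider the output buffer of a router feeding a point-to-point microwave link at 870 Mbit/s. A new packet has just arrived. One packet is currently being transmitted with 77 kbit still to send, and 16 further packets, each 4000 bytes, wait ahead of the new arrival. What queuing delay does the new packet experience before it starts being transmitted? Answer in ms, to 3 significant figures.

0.677 ms

Each queued packet: L/R = 32000/870000000 = 0.0367816 ms.
16 queued → 0.588506 ms.
Plus remaining 77000 bits of current packet: 0.0885057 ms.
Queuing delay = 0.677 ms.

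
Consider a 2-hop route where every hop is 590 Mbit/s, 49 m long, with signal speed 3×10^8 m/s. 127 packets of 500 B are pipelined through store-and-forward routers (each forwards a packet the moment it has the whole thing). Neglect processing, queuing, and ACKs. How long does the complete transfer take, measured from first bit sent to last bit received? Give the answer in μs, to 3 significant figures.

868 μs

Per-hop transmission t_tx = L/R = 4000/590000000 = 6.77966 μs.
Per-hop propagation t_prop = 49/300000000 = 0.163333 μs.
Pipeline fill: first packet needs 2·t_tx to clear all hops; remaining 126 packets each add one t_tx.
Total = (2+127-1)·t_tx + 2·t_prop = 128·6.77966 + 2·0.163333 = 868 μs.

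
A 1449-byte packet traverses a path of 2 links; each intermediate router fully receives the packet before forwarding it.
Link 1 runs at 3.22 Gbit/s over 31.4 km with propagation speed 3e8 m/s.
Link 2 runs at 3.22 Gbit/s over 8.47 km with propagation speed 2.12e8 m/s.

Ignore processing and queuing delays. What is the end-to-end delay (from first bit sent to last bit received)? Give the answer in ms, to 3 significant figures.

0.152 ms

L = 1449 × 8 = 11592 bits.
Transmission delay per hop = L/R = 11592/3220000000 = 0.0036 ms; 2 hops → 0.0072 ms.
Propagation delays (d/s per hop): 0.104667, 0.0399528 ms; sum = 0.144619 ms.
End-to-end = 0.152 ms.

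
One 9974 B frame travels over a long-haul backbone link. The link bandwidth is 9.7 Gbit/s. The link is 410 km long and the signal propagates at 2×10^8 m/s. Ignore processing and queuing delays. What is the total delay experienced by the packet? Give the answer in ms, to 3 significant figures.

L = 9974 × 8 = 79792 bits.
Transmission delay = L/R = 79792 / 9700000000 = 0.00822598 ms.
Propagation delay = d/s = 410000 m / 200000000 m/s = 2.05 ms.
Total = 2.06 ms.

2.06 ms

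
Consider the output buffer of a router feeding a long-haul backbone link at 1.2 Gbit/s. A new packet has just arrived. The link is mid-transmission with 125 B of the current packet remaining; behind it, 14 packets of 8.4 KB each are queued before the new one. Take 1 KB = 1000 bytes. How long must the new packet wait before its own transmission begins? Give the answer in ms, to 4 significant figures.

0.7848 ms

Each queued packet: L/R = 67200/1200000000 = 0.056 ms.
14 queued → 0.784 ms.
Plus remaining 1000 bits of current packet: 0.000833333 ms.
Queuing delay = 0.7848 ms.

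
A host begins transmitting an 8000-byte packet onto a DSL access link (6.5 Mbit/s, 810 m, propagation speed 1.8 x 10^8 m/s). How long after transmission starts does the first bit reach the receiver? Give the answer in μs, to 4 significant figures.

4.500 μs

First bit experiences only propagation delay: d/s = 810/180000000 = 4.500 μs.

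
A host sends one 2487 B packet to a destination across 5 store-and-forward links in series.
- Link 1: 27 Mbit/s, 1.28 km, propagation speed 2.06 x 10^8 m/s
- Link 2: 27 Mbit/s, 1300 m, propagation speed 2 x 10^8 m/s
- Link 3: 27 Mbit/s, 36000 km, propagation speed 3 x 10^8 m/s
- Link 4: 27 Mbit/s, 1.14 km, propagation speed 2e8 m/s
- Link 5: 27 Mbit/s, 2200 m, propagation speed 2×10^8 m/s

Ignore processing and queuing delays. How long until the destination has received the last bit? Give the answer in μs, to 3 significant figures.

124000 μs

L = 2487 × 8 = 19896 bits.
Transmission delay per hop = L/R = 19896/27000000 = 736.889 μs; 5 hops → 3684.44 μs.
Propagation delays (d/s per hop): 6.21359, 6.5, 120000, 5.7, 11 μs; sum = 120029 μs.
End-to-end = 124000 μs.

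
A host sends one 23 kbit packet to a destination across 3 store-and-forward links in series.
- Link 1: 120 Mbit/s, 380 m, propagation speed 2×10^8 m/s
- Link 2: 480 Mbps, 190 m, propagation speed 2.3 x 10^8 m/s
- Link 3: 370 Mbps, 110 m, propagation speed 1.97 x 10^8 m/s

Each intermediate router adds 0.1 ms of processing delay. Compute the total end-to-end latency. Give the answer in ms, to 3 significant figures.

L = 23000 bits.
Transmission delays (L/R per hop): 0.191667, 0.0479167, 0.0621622 ms; sum = 0.301745 ms.
Propagation delays (d/s per hop): 0.0019, 0.000826087, 0.000558376 ms; sum = 0.00328446 ms.
Processing at 2 router(s): 2 × 0.1 ms = 0.2 ms.
End-to-end = 0.505 ms.

0.505 ms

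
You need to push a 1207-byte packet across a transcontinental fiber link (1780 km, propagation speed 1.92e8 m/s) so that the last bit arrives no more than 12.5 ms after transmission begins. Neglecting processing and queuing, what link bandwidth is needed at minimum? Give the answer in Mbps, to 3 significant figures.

L = 9656 bits.
Propagation delay = 1780000 / 192000000 = 9.27083 ms.
Transmission budget = 12.5 − 9.27083 = 3.22917 ms.
R ≥ L / t_tx = 9656 bits / 0.00322917 s = 2.99 Mbps.

2.99 Mbps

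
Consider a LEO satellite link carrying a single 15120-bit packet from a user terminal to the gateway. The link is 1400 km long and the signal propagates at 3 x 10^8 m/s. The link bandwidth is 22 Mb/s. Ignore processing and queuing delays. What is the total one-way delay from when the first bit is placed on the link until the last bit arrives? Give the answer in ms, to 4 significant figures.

5.354 ms

Transmission delay = L/R = 15120 / 22000000 = 0.687273 ms.
Propagation delay = d/s = 1400000 m / 300000000 m/s = 4.66667 ms.
Total = 5.354 ms.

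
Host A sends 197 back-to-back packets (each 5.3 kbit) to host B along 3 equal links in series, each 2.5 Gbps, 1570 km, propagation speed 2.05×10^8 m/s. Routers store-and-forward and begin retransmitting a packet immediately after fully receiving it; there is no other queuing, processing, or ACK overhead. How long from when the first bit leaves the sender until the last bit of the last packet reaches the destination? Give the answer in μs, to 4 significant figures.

23400 μs

Per-hop transmission t_tx = L/R = 5300/2500000000 = 2.12 μs.
Per-hop propagation t_prop = 1570000/2.05e+08 = 7658.54 μs.
Pipeline fill: first packet needs 3·t_tx to clear all hops; remaining 196 packets each add one t_tx.
Total = (3+197-1)·t_tx + 3·t_prop = 199·2.12 + 3·7658.54 = 23400 μs.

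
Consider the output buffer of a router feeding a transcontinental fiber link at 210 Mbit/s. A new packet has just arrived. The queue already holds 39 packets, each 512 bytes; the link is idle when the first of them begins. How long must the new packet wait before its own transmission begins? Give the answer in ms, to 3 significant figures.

0.761 ms

Each queued packet: L/R = 4096/210000000 = 0.0195048 ms.
39 queued → 0.760686 ms.
Queuing delay = 0.761 ms.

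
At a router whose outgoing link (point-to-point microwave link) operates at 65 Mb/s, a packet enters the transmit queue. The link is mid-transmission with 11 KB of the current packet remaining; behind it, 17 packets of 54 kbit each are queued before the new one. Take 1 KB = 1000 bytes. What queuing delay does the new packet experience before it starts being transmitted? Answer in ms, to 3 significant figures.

15.5 ms

Each queued packet: L/R = 54000/65000000 = 0.830769 ms.
17 queued → 14.1231 ms.
Plus remaining 88000 bits of current packet: 1.35385 ms.
Queuing delay = 15.5 ms.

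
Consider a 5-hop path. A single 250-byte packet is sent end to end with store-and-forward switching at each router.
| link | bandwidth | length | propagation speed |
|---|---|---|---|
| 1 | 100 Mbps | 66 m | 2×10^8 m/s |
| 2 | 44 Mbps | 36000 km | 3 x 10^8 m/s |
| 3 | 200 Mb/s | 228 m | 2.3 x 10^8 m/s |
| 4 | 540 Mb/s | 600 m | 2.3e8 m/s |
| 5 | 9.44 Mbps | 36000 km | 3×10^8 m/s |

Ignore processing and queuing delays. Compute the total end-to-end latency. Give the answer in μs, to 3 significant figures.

L = 250 × 8 = 2000 bits.
Transmission delays (L/R per hop): 20, 45.4545, 10, 3.7037, 211.864 μs; sum = 291.023 μs.
Propagation delays (d/s per hop): 0.33, 120000, 0.991304, 2.6087, 120000 μs; sum = 240004 μs.
End-to-end = 240000 μs.

240000 μs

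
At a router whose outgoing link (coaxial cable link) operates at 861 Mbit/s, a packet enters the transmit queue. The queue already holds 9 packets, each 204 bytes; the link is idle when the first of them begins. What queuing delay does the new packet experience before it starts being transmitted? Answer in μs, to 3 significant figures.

17.1 μs

Each queued packet: L/R = 1632/861000000 = 1.89547 μs.
9 queued → 17.0592 μs.
Queuing delay = 17.1 μs.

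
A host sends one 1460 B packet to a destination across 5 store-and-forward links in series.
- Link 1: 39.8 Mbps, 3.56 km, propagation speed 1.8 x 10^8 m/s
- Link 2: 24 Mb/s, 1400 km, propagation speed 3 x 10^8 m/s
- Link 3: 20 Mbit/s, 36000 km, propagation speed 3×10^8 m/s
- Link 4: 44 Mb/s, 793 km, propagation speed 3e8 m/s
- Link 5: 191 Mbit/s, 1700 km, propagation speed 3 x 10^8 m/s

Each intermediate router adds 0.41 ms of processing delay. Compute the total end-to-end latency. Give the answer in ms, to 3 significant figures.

136 ms

L = 1460 × 8 = 11680 bits.
Transmission delays (L/R per hop): 0.293467, 0.486667, 0.584, 0.265455, 0.0611518 ms; sum = 1.69074 ms.
Propagation delays (d/s per hop): 0.0197778, 4.66667, 120, 2.64333, 5.66667 ms; sum = 132.996 ms.
Processing at 4 router(s): 4 × 0.41 ms = 1.64 ms.
End-to-end = 136 ms.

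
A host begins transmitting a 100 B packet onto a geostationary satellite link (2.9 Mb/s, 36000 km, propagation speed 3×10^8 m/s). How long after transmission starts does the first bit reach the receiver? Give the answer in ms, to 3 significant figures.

First bit experiences only propagation delay: d/s = 36000000/300000000 = 120 ms.

120 ms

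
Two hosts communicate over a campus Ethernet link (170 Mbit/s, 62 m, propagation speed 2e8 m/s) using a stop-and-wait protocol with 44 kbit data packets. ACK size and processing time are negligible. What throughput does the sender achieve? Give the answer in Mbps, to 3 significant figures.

t_tx = L/R = 44000/170000000 = 0.000258824 s.
t_prop = 62/200000000 = 3.1e-07 s; RTT = 6.2e-07 s.
Cycle = t_tx + RTT = 0.000259444 s.
Throughput = L / cycle = 44000 / 0.000259444 = 170 Mbps.

170 Mbps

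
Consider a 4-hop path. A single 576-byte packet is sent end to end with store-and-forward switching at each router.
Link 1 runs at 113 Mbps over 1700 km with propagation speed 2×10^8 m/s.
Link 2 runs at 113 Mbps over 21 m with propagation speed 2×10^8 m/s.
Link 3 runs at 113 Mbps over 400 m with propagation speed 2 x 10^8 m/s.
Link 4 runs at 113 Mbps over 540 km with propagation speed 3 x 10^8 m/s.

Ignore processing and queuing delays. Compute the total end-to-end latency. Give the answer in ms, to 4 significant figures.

10.47 ms

L = 576 × 8 = 4608 bits.
Transmission delay per hop = L/R = 4608/113000000 = 0.0407788 ms; 4 hops → 0.163115 ms.
Propagation delays (d/s per hop): 8.5, 0.000105, 0.002, 1.8 ms; sum = 10.3021 ms.
End-to-end = 10.47 ms.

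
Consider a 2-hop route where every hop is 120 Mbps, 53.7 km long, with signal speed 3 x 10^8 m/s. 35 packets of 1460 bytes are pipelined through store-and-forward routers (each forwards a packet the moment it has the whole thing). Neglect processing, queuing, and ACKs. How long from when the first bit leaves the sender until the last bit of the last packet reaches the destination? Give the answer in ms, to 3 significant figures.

3.86 ms

Per-hop transmission t_tx = L/R = 11680/120000000 = 0.0973333 ms.
Per-hop propagation t_prop = 53700/300000000 = 0.179 ms.
Pipeline fill: first packet needs 2·t_tx to clear all hops; remaining 34 packets each add one t_tx.
Total = (2+35-1)·t_tx + 2·t_prop = 36·0.0973333 + 2·0.179 = 3.86 ms.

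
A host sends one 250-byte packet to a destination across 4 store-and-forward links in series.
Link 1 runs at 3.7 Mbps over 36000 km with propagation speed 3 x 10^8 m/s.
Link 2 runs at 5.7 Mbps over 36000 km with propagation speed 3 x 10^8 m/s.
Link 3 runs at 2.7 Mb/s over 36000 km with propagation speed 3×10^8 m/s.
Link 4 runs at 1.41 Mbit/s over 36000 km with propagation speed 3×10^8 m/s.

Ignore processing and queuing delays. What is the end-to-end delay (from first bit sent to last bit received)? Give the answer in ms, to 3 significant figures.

L = 250 × 8 = 2000 bits.
Transmission delays (L/R per hop): 0.540541, 0.350877, 0.740741, 1.41844 ms; sum = 3.0506 ms.
Propagation delays (d/s per hop): 120, 120, 120, 120 ms; sum = 480 ms.
End-to-end = 483 ms.

483 ms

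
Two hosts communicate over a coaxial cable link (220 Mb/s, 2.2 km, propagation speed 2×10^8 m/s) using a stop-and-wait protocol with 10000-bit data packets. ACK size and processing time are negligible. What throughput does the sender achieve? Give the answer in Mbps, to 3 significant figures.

t_tx = L/R = 10000/220000000 = 4.54545e-05 s.
t_prop = 2200/200000000 = 1.1e-05 s; RTT = 2.2e-05 s.
Cycle = t_tx + RTT = 6.74545e-05 s.
Throughput = L / cycle = 10000 / 6.74545e-05 = 148 Mbps.

148 Mbps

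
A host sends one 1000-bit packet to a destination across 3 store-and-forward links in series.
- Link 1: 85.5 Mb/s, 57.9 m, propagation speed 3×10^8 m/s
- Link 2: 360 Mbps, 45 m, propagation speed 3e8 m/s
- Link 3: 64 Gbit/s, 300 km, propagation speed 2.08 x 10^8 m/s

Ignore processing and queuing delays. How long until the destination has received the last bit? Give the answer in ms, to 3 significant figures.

Transmission delays (L/R per hop): 0.0116959, 0.00277778, 1.5625e-05 ms; sum = 0.0144893 ms.
Propagation delays (d/s per hop): 0.000193, 0.00015, 1.44231 ms; sum = 1.44265 ms.
End-to-end = 1.46 ms.

1.46 ms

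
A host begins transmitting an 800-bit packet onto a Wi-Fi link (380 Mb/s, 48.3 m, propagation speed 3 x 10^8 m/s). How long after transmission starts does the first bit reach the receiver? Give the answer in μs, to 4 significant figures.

First bit experiences only propagation delay: d/s = 48.3/300000000 = 0.1610 μs.

0.1610 μs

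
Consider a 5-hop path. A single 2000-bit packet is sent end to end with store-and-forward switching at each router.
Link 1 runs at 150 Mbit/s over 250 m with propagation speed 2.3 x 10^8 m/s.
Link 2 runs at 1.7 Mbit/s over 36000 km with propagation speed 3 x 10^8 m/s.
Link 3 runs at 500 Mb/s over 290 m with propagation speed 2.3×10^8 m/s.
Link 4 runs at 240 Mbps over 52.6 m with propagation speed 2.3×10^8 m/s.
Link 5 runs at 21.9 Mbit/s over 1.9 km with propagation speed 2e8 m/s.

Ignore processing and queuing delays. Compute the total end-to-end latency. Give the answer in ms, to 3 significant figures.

Transmission delays (L/R per hop): 0.0133333, 1.17647, 0.004, 0.00833333, 0.0913242 ms; sum = 1.29346 ms.
Propagation delays (d/s per hop): 0.00108696, 120, 0.00126087, 0.000228696, 0.0095 ms; sum = 120.012 ms.
End-to-end = 121 ms.

121 ms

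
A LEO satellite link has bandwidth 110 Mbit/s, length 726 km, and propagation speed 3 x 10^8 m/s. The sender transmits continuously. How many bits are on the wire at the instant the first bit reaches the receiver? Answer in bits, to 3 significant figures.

Propagation delay = 726000 / 300000000 = 0.00242 s.
BDP = R × t_prop = 110000000 × 0.00242 = 266200 bits.

266000 bits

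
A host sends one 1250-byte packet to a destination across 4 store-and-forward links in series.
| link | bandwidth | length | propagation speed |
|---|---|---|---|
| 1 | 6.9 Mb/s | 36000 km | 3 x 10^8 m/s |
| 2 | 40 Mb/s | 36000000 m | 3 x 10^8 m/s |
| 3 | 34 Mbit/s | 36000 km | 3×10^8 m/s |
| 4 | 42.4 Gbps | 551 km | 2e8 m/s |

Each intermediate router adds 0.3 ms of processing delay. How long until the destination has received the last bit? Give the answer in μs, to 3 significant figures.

366000 μs

L = 1250 × 8 = 10000 bits.
Transmission delays (L/R per hop): 1449.28, 250, 294.118, 0.235849 μs; sum = 1993.63 μs.
Propagation delays (d/s per hop): 120000, 120000, 120000, 2755 μs; sum = 362755 μs.
Processing at 3 router(s): 3 × 0.3 ms = 900 μs.
End-to-end = 366000 μs.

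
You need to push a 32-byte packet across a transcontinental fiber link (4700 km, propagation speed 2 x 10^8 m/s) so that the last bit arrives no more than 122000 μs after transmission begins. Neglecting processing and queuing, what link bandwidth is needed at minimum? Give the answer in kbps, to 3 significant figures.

2.60 kbps

L = 256 bits.
Propagation delay = 4700000 / 200000000 = 23500 μs.
Transmission budget = 122000 − 23500 = 98500 μs.
R ≥ L / t_tx = 256 bits / 0.0985 s = 2.60 kbps.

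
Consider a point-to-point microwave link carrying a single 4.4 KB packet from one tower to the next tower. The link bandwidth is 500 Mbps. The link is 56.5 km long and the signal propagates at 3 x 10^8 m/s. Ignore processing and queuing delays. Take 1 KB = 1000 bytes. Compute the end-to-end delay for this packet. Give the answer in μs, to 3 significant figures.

L = 35200 bits.
Transmission delay = L/R = 35200 / 500000000 = 70.4 μs.
Propagation delay = d/s = 56500 m / 300000000 m/s = 188.333 μs.
Total = 259 μs.

259 μs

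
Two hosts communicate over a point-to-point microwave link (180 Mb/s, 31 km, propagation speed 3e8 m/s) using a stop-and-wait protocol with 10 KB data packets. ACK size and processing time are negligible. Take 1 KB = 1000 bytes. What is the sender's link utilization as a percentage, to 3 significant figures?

t_tx = L/R = 80000/180000000 = 0.000444444 s.
t_prop = 31000/300000000 = 0.000103333 s; RTT = 0.000206667 s.
Cycle = t_tx + RTT = 0.000651111 s.
Utilization = t_tx / cycle = 0.000444444/0.000651111 = 68.3 %.

68.3 %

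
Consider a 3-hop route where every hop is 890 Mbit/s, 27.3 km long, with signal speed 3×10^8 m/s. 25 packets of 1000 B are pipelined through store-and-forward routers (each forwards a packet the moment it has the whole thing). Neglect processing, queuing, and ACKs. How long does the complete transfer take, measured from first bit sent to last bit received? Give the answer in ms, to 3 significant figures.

Per-hop transmission t_tx = L/R = 8000/890000000 = 0.00898876 ms.
Per-hop propagation t_prop = 27300/300000000 = 0.091 ms.
Pipeline fill: first packet needs 3·t_tx to clear all hops; remaining 24 packets each add one t_tx.
Total = (3+25-1)·t_tx + 3·t_prop = 27·0.00898876 + 3·0.091 = 0.516 ms.

0.516 ms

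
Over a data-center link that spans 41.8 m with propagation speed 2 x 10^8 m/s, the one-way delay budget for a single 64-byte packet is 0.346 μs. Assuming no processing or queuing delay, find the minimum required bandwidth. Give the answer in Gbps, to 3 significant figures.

3.74 Gbps

L = 512 bits.
Propagation delay = 41.8 / 200000000 = 0.209 μs.
Transmission budget = 0.346 − 0.209 = 0.137 μs.
R ≥ L / t_tx = 512 bits / 1.37e-07 s = 3.74 Gbps.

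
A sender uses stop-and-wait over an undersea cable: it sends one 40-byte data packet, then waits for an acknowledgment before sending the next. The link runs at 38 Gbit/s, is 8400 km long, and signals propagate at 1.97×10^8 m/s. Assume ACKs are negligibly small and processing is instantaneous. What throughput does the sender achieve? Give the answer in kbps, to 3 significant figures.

t_tx = L/R = 320/38000000000 = 8.42105e-09 s.
t_prop = 8400000/197000000 = 0.0426396 s; RTT = 0.0852792 s.
Cycle = t_tx + RTT = 0.0852792 s.
Throughput = L / cycle = 320 / 0.0852792 = 3.75 kbps.

3.75 kbps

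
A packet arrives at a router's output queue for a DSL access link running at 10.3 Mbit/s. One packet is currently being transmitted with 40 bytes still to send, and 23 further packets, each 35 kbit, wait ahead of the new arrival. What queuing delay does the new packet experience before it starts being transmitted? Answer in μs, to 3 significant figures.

Each queued packet: L/R = 35000/10300000 = 3398.06 μs.
23 queued → 78155.3 μs.
Plus remaining 320 bits of current packet: 31.068 μs.
Queuing delay = 78200 μs.

78200 μs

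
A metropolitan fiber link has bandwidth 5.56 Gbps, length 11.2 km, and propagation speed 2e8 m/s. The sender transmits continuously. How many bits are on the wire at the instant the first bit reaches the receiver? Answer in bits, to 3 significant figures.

311000 bits

Propagation delay = 11200 / 200000000 = 5.6e-05 s.
BDP = R × t_prop = 5560000000 × 5.6e-05 = 311360 bits.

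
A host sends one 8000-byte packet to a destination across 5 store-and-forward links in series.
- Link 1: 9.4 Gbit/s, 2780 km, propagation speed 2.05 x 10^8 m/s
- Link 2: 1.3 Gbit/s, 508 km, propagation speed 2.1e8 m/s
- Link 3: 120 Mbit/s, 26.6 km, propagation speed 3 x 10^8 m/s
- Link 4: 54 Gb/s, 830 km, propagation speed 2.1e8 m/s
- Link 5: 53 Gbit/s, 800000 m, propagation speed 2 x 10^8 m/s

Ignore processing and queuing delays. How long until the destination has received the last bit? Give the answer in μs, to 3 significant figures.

L = 8000 × 8 = 64000 bits.
Transmission delays (L/R per hop): 6.80851, 49.2308, 533.333, 1.18519, 1.20755 μs; sum = 591.765 μs.
Propagation delays (d/s per hop): 13561, 2419.05, 88.6667, 3952.38, 4000 μs; sum = 24021.1 μs.
End-to-end = 24600 μs.

24600 μs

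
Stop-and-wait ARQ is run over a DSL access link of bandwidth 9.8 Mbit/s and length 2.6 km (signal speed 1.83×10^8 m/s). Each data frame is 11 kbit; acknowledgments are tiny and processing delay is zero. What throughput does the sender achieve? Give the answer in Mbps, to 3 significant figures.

9.56 Mbps

t_tx = L/R = 11000/9800000 = 0.00112245 s.
t_prop = 2600/183000000 = 1.42077e-05 s; RTT = 2.84153e-05 s.
Cycle = t_tx + RTT = 0.00115086 s.
Throughput = L / cycle = 11000 / 0.00115086 = 9.56 Mbps.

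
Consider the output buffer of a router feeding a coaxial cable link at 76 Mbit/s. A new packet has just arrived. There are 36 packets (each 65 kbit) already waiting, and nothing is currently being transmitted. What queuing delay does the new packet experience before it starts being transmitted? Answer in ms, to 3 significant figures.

30.8 ms

Each queued packet: L/R = 65000/76000000 = 0.855263 ms.
36 queued → 30.7895 ms.
Queuing delay = 30.8 ms.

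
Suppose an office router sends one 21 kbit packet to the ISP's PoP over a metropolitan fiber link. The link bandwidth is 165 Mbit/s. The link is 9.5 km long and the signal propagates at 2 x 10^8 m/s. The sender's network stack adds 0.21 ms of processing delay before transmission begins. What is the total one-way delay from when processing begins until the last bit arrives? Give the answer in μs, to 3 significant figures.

L = 21000 bits.
Transmission delay = L/R = 21000 / 165000000 = 127.273 μs.
Propagation delay = d/s = 9500 m / 200000000 m/s = 47.5 μs.
Plus processing delay 0.21 ms = 210 μs.
Total = 385 μs.

385 μs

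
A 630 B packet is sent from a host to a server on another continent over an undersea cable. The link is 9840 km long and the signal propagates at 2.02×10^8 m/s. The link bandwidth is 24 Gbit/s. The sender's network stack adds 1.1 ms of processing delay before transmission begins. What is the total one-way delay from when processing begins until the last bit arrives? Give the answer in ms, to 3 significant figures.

L = 630 × 8 = 5040 bits.
Transmission delay = L/R = 5040 / 24000000000 = 0.00021 ms.
Propagation delay = d/s = 9840000 m / 202000000 m/s = 48.7129 ms.
Plus processing delay 1.1 ms = 1.1 ms.
Total = 49.8 ms.

49.8 ms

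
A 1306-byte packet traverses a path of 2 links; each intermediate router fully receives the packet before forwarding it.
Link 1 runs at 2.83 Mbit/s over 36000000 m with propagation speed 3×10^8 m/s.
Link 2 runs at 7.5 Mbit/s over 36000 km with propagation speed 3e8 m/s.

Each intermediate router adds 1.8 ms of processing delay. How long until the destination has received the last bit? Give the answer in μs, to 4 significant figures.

L = 1306 × 8 = 10448 bits.
Transmission delays (L/R per hop): 3691.87, 1393.07 μs; sum = 5084.94 μs.
Propagation delays (d/s per hop): 120000, 120000 μs; sum = 240000 μs.
Processing at 1 router(s): 1 × 1.8 ms = 1800 μs.
End-to-end = 246900 μs.

246900 μs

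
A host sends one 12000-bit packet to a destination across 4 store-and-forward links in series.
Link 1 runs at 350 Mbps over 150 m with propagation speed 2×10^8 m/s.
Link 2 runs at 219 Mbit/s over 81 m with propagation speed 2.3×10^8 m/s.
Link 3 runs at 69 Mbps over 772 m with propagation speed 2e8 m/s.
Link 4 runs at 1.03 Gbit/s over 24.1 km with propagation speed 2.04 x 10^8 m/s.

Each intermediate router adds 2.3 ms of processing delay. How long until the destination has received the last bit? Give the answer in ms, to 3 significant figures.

7.30 ms

Transmission delays (L/R per hop): 0.0342857, 0.0547945, 0.173913, 0.0116505 ms; sum = 0.274644 ms.
Propagation delays (d/s per hop): 0.00075, 0.000352174, 0.00386, 0.118137 ms; sum = 0.123099 ms.
Processing at 3 router(s): 3 × 2.3 ms = 6.9 ms.
End-to-end = 7.30 ms.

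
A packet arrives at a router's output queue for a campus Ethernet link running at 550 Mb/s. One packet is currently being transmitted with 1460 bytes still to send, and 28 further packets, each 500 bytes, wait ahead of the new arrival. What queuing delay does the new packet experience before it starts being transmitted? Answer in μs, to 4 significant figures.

224.9 μs

Each queued packet: L/R = 4000/550000000 = 7.27273 μs.
28 queued → 203.636 μs.
Plus remaining 11680 bits of current packet: 21.2364 μs.
Queuing delay = 224.9 μs.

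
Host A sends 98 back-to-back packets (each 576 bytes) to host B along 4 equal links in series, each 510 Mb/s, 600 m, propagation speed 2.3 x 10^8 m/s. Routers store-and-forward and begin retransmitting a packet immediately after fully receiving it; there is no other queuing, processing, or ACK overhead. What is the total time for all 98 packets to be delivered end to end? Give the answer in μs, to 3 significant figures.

923 μs

Per-hop transmission t_tx = L/R = 4608/510000000 = 9.03529 μs.
Per-hop propagation t_prop = 600/2.3e+08 = 2.6087 μs.
Pipeline fill: first packet needs 4·t_tx to clear all hops; remaining 97 packets each add one t_tx.
Total = (4+98-1)·t_tx + 4·t_prop = 101·9.03529 + 4·2.6087 = 923 μs.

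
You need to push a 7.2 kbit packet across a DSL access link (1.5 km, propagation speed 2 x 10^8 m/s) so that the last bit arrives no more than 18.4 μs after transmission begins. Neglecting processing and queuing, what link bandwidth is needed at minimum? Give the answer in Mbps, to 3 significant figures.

661 Mbps

Propagation delay = 1500 / 200000000 = 7.5 μs.
Transmission budget = 18.4 − 7.5 = 10.9 μs.
R ≥ L / t_tx = 7200 bits / 1.09e-05 s = 661 Mbps.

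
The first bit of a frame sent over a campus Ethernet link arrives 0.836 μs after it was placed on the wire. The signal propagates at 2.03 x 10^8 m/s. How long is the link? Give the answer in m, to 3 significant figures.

d = s × t_prop = 2.03e+08 × 8.36e-07 = 170 m.

170 m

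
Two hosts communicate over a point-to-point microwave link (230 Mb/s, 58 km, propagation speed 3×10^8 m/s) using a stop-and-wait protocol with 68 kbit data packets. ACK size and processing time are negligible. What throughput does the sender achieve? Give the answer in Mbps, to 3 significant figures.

99.7 Mbps

t_tx = L/R = 68000/230000000 = 0.000295652 s.
t_prop = 58000/300000000 = 0.000193333 s; RTT = 0.000386667 s.
Cycle = t_tx + RTT = 0.000682319 s.
Throughput = L / cycle = 68000 / 0.000682319 = 99.7 Mbps.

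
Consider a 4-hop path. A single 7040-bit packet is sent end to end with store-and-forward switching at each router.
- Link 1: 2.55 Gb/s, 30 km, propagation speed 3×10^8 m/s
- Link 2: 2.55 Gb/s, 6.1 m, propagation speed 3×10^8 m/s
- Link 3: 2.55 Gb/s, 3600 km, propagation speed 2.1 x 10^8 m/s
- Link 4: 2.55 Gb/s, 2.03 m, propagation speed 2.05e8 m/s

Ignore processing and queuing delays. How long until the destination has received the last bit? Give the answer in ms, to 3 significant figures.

Transmission delay per hop = L/R = 7040/2550000000 = 0.00276078 ms; 4 hops → 0.0110431 ms.
Propagation delays (d/s per hop): 0.1, 2.03333e-05, 17.1429, 9.90244e-06 ms; sum = 17.2429 ms.
End-to-end = 17.3 ms.

17.3 ms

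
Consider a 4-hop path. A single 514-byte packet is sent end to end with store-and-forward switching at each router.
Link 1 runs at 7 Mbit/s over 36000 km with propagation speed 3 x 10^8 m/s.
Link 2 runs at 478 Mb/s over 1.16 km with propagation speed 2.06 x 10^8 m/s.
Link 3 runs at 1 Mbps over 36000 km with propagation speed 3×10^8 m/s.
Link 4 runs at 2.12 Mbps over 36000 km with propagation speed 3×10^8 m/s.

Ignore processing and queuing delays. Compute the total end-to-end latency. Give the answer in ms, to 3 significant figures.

367 ms

L = 514 × 8 = 4112 bits.
Transmission delays (L/R per hop): 0.587429, 0.00860251, 4.112, 1.93962 ms; sum = 6.64765 ms.
Propagation delays (d/s per hop): 120, 0.00563107, 120, 120 ms; sum = 360.006 ms.
End-to-end = 367 ms.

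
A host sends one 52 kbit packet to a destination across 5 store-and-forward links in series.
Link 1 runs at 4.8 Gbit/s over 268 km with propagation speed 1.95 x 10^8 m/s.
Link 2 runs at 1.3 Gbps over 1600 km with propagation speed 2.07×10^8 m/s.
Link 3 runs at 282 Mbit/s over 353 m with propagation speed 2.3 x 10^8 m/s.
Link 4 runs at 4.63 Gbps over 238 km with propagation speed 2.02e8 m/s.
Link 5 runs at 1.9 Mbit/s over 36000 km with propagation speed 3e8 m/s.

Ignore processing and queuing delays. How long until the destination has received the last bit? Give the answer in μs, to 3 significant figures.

158000 μs

L = 52000 bits.
Transmission delays (L/R per hop): 10.8333, 40, 184.397, 11.2311, 27368.4 μs; sum = 27614.9 μs.
Propagation delays (d/s per hop): 1374.36, 7729.47, 1.53478, 1178.22, 120000 μs; sum = 130284 μs.
End-to-end = 158000 μs.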